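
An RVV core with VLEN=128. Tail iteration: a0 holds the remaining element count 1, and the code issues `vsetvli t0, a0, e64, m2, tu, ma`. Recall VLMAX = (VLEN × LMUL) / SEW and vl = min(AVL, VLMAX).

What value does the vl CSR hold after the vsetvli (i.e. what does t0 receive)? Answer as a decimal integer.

vl = 1

VLMAX = VLEN×LMUL/SEW = 128×2/64 = 4
vl ← min(1, 4) = 1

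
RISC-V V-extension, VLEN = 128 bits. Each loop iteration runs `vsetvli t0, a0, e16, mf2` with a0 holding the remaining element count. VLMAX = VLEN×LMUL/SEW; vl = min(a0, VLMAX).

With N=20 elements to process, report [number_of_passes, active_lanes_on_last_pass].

VLMAX = VLEN×LMUL/SEW = 128×1/2/16 = 4
iterations = ceil(20/4) = 5; final-pass vl = 4

[iterations, last_vl] = [5, 4]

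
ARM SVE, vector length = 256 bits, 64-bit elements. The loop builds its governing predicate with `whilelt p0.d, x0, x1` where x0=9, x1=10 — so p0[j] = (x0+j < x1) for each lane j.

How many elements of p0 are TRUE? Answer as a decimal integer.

register lanes = 256/64 = 4
p0[j] = (9+j < 10); true for j=0..0 → 1 lanes set

vl = 1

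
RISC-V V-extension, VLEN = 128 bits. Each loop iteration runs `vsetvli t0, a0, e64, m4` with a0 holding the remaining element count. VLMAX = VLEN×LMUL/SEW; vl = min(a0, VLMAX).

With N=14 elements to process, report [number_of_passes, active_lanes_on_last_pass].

[iterations, last_vl] = [2, 6]

VLMAX = (128 × 4) / 64 = 8 lanes
N=14: ⌈14/8⌉ = 2 iters; last vl = 14 − 1×8 = 6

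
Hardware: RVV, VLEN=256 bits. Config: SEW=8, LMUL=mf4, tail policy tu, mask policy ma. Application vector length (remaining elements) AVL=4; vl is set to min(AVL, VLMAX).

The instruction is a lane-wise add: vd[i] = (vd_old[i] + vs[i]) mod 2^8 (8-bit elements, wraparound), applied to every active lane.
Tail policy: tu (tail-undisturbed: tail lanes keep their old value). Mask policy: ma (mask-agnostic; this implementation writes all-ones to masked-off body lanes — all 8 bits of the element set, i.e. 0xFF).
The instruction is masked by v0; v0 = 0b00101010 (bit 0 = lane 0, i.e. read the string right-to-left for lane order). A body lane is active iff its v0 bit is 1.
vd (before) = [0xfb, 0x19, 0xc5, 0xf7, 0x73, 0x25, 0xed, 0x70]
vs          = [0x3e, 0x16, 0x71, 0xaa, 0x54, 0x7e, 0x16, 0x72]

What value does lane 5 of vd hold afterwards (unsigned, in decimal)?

vd[5] = 37

lanes per group: 256·1/4/8 = 8
AVL=4 ≤ VLMAX=8, so vl = 4
vd[0] mask-off/ones -> 0xff
vd[1] add(0x19,0x16) -> 0x2f
vd[2] mask-off/ones -> 0xff
vd[3] add(0xf7,0xaa) -> 0xa1
vd[4] tail/keep -> 0x73
vd[5] tail/keep -> 0x25
vd[6] tail/keep -> 0xed
vd[7] tail/keep -> 0x70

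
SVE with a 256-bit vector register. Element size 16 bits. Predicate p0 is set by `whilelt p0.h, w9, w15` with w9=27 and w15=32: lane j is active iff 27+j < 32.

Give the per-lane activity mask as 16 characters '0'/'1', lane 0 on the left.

predicate = 1111100000000000

lane count: 256 div 16 = 16
active while 27+j < 32, i.e. j ∈ [0,5) capped at 16 ⇒ 5
bits (lane 0 leftmost): 1111100000000000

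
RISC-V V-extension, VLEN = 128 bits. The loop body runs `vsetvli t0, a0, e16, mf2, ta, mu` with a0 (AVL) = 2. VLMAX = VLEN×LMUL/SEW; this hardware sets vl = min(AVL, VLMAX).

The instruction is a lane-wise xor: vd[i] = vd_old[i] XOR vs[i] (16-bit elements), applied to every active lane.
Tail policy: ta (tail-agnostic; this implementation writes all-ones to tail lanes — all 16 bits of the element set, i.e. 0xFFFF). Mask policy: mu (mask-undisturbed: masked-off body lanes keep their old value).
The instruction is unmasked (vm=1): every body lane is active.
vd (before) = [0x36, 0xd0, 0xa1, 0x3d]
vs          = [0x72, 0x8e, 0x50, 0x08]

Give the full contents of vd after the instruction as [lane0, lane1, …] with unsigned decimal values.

vd = [68, 94, 65535, 65535]

VLMAX = VLEN×LMUL/SEW = 128×1/2/16 = 4
vl ← min(2, 4) = 2
vd[0] xor(0x36,0x72) -> 0x44
vd[1] xor(0xd0,0x8e) -> 0x5e
vd[2] tail/ones -> 0xffff
vd[3] tail/ones -> 0xffff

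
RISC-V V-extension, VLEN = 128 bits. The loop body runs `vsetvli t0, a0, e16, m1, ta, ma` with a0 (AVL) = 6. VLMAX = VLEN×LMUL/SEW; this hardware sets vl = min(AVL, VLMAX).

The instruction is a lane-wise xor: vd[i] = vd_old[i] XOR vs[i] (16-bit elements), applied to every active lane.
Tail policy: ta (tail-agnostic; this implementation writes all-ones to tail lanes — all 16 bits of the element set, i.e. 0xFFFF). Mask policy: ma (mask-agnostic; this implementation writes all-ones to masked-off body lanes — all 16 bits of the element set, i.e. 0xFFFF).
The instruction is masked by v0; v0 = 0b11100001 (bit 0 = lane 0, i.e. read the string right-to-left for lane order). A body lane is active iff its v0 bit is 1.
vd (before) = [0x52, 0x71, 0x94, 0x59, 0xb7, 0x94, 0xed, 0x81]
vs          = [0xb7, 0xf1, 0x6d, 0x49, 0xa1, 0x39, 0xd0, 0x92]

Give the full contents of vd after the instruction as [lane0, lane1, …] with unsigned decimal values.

VLMAX = (128 × 1) / 16 = 8 lanes
AVL=6 ≤ VLMAX=8, so vl = 6
[0] xor(0x52,0xb7) = 0xe5
[1] mask-off/ones = 0xffff
[2] mask-off/ones = 0xffff
[3] mask-off/ones = 0xffff
[4] mask-off/ones = 0xffff
[5] xor(0x94,0x39) = 0xad
[6] tail/ones = 0xffff
[7] tail/ones = 0xffff

vd = [229, 65535, 65535, 65535, 65535, 173, 65535, 65535]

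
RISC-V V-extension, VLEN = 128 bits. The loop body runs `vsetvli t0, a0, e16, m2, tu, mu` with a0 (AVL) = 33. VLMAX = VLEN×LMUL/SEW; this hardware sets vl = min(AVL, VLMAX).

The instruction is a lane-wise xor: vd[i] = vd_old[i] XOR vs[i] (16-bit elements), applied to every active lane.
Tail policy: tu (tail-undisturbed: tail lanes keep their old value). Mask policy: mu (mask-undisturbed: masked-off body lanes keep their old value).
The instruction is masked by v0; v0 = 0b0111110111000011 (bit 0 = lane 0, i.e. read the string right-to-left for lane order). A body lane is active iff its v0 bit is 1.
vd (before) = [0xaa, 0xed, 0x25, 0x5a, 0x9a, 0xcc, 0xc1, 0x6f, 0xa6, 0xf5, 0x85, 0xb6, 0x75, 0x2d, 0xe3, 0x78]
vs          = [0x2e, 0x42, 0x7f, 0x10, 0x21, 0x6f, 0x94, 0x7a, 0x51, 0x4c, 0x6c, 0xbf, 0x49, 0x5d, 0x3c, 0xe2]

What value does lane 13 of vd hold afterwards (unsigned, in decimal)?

lanes per group: 128·2/16 = 16
vl = min(AVL, VLMAX) = min(33, 16) = 16
  i=0: xor(0xaa,0x2e) → 132
  i=1: xor(0xed,0x42) → 175
  i=2: mask-off/keep → 37
  i=3: mask-off/keep → 90
  i=4: mask-off/keep → 154
  i=5: mask-off/keep → 204
  i=6: xor(0xc1,0x94) → 85
  i=7: xor(0x6f,0x7a) → 21
  i=8: xor(0xa6,0x51) → 247
  i=9: mask-off/keep → 245
  i=10: xor(0x85,0x6c) → 233
  i=11: xor(0xb6,0xbf) → 9
  i=12: xor(0x75,0x49) → 60
  i=13: xor(0x2d,0x5d) → 112
  i=14: xor(0xe3,0x3c) → 223
  i=15: mask-off/keep → 120

vd[13] = 112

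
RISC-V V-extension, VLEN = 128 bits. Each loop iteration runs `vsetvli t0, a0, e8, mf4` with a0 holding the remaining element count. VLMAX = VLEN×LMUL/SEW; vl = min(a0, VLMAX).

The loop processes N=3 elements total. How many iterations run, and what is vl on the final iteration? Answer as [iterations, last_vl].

[iterations, last_vl] = [1, 3]

VLMAX = VLEN×LMUL/SEW = 128×1/4/8 = 4
3 elements at 4/iter → 1 passes, remainder 3 on the last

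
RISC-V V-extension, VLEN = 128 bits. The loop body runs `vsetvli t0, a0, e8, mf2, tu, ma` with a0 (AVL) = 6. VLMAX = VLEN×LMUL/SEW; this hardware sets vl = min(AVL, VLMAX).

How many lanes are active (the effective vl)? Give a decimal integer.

VLMAX = VLEN×LMUL/SEW = 128×1/2/8 = 8
vl = min(AVL, VLMAX) = min(6, 8) = 6

vl = 6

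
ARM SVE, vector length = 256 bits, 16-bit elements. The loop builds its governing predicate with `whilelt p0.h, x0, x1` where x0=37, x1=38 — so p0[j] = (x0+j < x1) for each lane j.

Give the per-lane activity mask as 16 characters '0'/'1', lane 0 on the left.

lane count: 256 div 16 = 16
p0[j] = (37+j < 38); true for j=0..0 → 1 lanes set
bits (lane 0 leftmost): 1000000000000000

predicate = 1000000000000000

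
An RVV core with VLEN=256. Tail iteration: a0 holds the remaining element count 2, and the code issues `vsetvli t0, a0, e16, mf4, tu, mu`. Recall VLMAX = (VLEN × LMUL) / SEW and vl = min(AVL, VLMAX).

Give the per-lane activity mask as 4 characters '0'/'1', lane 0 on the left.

predicate = 1100

VLMAX = VLEN×LMUL/SEW = 256×1/4/16 = 4
AVL=2 ≤ VLMAX=4, so vl = 2
bits (lane 0 leftmost): 1100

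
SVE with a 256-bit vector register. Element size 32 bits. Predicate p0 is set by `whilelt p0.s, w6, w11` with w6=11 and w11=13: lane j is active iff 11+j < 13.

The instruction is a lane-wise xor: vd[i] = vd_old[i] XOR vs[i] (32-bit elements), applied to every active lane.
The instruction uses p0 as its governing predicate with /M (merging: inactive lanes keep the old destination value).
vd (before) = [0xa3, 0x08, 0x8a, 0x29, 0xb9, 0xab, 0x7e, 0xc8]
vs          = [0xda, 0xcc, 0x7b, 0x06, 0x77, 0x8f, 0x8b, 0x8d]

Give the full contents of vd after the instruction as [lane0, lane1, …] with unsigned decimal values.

vd = [121, 196, 138, 41, 185, 171, 126, 200]

256-bit reg / 32-bit elem → 8 lanes
active while 11+j < 13, i.e. j ∈ [0,2) capped at 8 ⇒ 2
[0] xor(0xa3,0xda) = 0x79
[1] xor(0x08,0xcc) = 0xc4
[2] tail/keep = 0x8a
[3] tail/keep = 0x29
[4] tail/keep = 0xb9
[5] tail/keep = 0xab
[6] tail/keep = 0x7e
[7] tail/keep = 0xc8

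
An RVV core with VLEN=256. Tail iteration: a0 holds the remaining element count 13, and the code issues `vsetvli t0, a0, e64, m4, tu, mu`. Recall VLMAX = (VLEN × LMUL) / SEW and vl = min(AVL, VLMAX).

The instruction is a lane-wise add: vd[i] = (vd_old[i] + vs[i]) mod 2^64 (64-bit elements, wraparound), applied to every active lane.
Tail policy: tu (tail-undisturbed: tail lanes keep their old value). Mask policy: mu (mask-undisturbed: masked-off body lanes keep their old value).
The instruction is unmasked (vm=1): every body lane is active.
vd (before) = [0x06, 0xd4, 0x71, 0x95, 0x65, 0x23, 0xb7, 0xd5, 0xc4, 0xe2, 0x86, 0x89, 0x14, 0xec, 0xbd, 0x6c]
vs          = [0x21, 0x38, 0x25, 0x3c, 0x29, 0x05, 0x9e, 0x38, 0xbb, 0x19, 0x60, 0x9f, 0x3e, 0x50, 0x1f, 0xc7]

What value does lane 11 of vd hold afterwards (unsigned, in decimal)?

vd[11] = 296

VLMAX = (256 × 4) / 64 = 16 lanes
AVL=13 ≤ VLMAX=16, so vl = 13
[0] add(0x06,0x21) = 0x27
[1] add(0xd4,0x38) = 0x10c
[2] add(0x71,0x25) = 0x96
[3] add(0x95,0x3c) = 0xd1
[4] add(0x65,0x29) = 0x8e
[5] add(0x23,0x05) = 0x28
[6] add(0xb7,0x9e) = 0x155
[7] add(0xd5,0x38) = 0x10d
[8] add(0xc4,0xbb) = 0x17f
[9] add(0xe2,0x19) = 0xfb
[10] add(0x86,0x60) = 0xe6
[11] add(0x89,0x9f) = 0x128
[12] add(0x14,0x3e) = 0x52
[13] tail/keep = 0xec
[14] tail/keep = 0xbd
[15] tail/keep = 0x6c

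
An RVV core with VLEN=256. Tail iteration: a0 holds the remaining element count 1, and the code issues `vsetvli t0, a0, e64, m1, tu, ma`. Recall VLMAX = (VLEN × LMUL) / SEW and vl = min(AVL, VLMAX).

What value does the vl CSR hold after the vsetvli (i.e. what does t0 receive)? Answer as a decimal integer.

vl = 1

VLMAX = VLEN×LMUL/SEW = 256×1/64 = 4
vl = min(AVL, VLMAX) = min(1, 4) = 1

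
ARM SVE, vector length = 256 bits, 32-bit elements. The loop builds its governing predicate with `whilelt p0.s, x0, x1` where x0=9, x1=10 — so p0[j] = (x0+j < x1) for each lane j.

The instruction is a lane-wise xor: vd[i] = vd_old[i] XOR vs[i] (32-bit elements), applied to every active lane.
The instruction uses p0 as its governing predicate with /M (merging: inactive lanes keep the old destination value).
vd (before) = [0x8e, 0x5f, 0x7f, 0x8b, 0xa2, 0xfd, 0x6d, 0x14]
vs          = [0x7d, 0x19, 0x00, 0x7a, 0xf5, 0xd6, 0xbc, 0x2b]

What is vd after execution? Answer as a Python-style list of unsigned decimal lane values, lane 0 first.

register lanes = 256/32 = 8
active while 9+j < 10, i.e. j ∈ [0,1) capped at 8 ⇒ 1
lane  0: xor(0x8e,0x7d) ⇒ 0xf3
lane  1: tail/keep ⇒ 0x5f
lane  2: tail/keep ⇒ 0x7f
lane  3: tail/keep ⇒ 0x8b
lane  4: tail/keep ⇒ 0xa2
lane  5: tail/keep ⇒ 0xfd
lane  6: tail/keep ⇒ 0x6d
lane  7: tail/keep ⇒ 0x14

vd = [243, 95, 127, 139, 162, 253, 109, 20]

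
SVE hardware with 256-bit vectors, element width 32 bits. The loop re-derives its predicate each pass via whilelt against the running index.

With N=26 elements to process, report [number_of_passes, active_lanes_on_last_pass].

[iterations, last_vl] = [4, 2]

register lanes = 256/32 = 8
26 elements at 8/iter → 4 passes, remainder 2 on the last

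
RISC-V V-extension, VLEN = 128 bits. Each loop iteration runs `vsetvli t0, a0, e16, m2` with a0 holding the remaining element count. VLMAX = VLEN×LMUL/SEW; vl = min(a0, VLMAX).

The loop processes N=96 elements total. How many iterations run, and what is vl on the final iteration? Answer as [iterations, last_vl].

[iterations, last_vl] = [6, 16]

lanes per group: 128·2/16 = 16
N=96: ⌈96/16⌉ = 6 iters; last vl = 96 − 5×16 = 16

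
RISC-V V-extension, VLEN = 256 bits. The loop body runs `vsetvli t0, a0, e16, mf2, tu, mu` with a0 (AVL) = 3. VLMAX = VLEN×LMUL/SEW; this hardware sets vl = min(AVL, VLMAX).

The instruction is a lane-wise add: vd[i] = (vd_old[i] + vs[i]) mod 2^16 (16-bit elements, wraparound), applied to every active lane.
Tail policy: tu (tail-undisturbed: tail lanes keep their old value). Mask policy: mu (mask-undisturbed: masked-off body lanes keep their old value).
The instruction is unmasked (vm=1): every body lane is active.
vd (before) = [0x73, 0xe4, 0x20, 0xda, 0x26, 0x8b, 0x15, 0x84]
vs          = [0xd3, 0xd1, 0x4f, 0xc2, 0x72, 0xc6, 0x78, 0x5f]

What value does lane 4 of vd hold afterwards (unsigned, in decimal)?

vd[4] = 38

lanes per group: 256·1/2/16 = 8
AVL=3 ≤ VLMAX=8, so vl = 3
  i=0: add(0x73,0xd3) → 326
  i=1: add(0xe4,0xd1) → 437
  i=2: add(0x20,0x4f) → 111
  i=3: tail/keep → 218
  i=4: tail/keep → 38
  i=5: tail/keep → 139
  i=6: tail/keep → 21
  i=7: tail/keep → 132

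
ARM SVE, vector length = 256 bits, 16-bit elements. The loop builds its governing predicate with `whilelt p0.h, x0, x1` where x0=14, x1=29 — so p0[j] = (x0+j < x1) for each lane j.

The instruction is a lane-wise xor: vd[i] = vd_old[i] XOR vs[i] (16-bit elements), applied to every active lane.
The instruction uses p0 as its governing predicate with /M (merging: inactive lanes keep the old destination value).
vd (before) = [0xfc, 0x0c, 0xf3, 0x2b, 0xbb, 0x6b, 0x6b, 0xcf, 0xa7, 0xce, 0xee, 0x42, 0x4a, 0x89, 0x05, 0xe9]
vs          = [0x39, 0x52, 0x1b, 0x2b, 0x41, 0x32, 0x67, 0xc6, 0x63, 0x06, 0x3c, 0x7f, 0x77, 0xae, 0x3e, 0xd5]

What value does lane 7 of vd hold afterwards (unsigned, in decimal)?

vd[7] = 9

register lanes = 256/16 = 16
whilelt: lane j active iff 14+j < 29 → j < 15 → 15 active
vd[0] xor(0xfc,0x39) -> 0xc5
vd[1] xor(0x0c,0x52) -> 0x5e
vd[2] xor(0xf3,0x1b) -> 0xe8
vd[3] xor(0x2b,0x2b) -> 0x00
vd[4] xor(0xbb,0x41) -> 0xfa
vd[5] xor(0x6b,0x32) -> 0x59
vd[6] xor(0x6b,0x67) -> 0x0c
vd[7] xor(0xcf,0xc6) -> 0x09
vd[8] xor(0xa7,0x63) -> 0xc4
vd[9] xor(0xce,0x06) -> 0xc8
vd[10] xor(0xee,0x3c) -> 0xd2
vd[11] xor(0x42,0x7f) -> 0x3d
vd[12] xor(0x4a,0x77) -> 0x3d
vd[13] xor(0x89,0xae) -> 0x27
vd[14] xor(0x05,0x3e) -> 0x3b
vd[15] tail/keep -> 0xe9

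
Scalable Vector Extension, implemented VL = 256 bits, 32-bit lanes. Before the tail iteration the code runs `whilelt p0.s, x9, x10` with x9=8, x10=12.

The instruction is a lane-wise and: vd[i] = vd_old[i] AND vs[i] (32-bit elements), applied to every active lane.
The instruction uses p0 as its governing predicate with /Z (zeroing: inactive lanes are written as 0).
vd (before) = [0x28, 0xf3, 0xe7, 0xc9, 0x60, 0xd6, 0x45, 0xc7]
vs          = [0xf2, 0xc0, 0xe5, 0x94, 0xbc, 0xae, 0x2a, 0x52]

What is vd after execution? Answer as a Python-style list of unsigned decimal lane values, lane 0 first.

vd = [32, 192, 229, 128, 0, 0, 0, 0]

256-bit reg / 32-bit elem → 8 lanes
whilelt: lane j active iff 8+j < 12 → j < 4 → 4 active
  i=0: and(0x28,0xf2) → 32
  i=1: and(0xf3,0xc0) → 192
  i=2: and(0xe7,0xe5) → 229
  i=3: and(0xc9,0x94) → 128
  i=4: tail/zero → 0
  i=5: tail/zero → 0
  i=6: tail/zero → 0
  i=7: tail/zero → 0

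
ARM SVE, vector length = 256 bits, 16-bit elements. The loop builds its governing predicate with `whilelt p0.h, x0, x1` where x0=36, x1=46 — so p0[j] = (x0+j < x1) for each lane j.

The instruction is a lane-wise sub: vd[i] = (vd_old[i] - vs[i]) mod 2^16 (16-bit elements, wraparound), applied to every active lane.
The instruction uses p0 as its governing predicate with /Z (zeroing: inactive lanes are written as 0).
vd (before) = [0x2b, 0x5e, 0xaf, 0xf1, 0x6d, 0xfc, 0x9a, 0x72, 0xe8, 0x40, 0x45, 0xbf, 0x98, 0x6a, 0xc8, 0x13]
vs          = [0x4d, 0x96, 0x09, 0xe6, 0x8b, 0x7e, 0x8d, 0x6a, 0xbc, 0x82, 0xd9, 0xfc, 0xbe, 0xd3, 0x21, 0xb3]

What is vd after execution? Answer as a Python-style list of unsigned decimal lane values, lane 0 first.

vd = [65502, 65480, 166, 11, 65506, 126, 13, 8, 44, 65470, 0, 0, 0, 0, 0, 0]

256-bit reg / 16-bit elem → 16 lanes
active while 36+j < 46, i.e. j ∈ [0,10) capped at 16 ⇒ 10
lane  0: sub(0x2b,0x4d) ⇒ 0xffde
lane  1: sub(0x5e,0x96) ⇒ 0xffc8
lane  2: sub(0xaf,0x09) ⇒ 0xa6
lane  3: sub(0xf1,0xe6) ⇒ 0x0b
lane  4: sub(0x6d,0x8b) ⇒ 0xffe2
lane  5: sub(0xfc,0x7e) ⇒ 0x7e
lane  6: sub(0x9a,0x8d) ⇒ 0x0d
lane  7: sub(0x72,0x6a) ⇒ 0x08
lane  8: sub(0xe8,0xbc) ⇒ 0x2c
lane  9: sub(0x40,0x82) ⇒ 0xffbe
lane 10: tail/zero ⇒ 0x00
lane 11: tail/zero ⇒ 0x00
lane 12: tail/zero ⇒ 0x00
lane 13: tail/zero ⇒ 0x00
lane 14: tail/zero ⇒ 0x00
lane 15: tail/zero ⇒ 0x00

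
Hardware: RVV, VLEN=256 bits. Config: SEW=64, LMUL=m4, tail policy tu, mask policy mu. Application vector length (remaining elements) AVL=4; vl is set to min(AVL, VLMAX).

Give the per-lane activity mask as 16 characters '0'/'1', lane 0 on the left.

predicate = 1111000000000000

VLMAX = (256 × 4) / 64 = 16 lanes
AVL=4 ≤ VLMAX=16, so vl = 4
bits (lane 0 leftmost): 1111000000000000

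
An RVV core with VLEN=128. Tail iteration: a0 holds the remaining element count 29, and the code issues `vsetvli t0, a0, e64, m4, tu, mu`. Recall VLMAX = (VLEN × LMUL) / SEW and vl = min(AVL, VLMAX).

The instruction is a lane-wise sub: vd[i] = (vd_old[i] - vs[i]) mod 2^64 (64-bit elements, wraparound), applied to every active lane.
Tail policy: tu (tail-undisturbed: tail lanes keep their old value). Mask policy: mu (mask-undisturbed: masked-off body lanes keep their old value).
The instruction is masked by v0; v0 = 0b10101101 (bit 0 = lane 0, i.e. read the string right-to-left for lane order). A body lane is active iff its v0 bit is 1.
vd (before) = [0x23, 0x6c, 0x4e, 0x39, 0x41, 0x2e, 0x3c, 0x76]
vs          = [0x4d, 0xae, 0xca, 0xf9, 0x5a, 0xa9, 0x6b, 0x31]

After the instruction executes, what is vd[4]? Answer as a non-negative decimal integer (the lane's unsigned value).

vd[4] = 65

VLMAX = VLEN×LMUL/SEW = 128×4/64 = 8
vl = min(AVL, VLMAX) = min(29, 8) = 8
[0] sub(0x23,0x4d) = 0xffffffffffffffd6
[1] mask-off/keep = 0x6c
[2] sub(0x4e,0xca) = 0xffffffffffffff84
[3] sub(0x39,0xf9) = 0xffffffffffffff40
[4] mask-off/keep = 0x41
[5] sub(0x2e,0xa9) = 0xffffffffffffff85
[6] mask-off/keep = 0x3c
[7] sub(0x76,0x31) = 0x45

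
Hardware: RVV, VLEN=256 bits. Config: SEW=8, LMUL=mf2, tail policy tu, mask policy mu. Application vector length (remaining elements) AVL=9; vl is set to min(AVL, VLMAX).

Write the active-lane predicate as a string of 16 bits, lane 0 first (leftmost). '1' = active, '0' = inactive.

lanes per group: 256·1/2/8 = 16
vl = min(AVL, VLMAX) = min(9, 16) = 9
bits (lane 0 leftmost): 1111111110000000

predicate = 1111111110000000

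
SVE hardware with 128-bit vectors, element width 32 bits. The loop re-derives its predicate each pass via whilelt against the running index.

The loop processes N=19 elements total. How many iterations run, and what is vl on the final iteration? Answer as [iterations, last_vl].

[iterations, last_vl] = [5, 3]

register lanes = 128/32 = 4
N=19: ⌈19/4⌉ = 5 iters; last vl = 19 − 4×4 = 3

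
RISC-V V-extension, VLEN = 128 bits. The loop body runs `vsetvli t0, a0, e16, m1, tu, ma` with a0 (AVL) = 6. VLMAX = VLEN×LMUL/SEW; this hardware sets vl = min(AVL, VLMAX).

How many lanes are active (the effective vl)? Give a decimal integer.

vl = 6

VLMAX = (128 × 1) / 16 = 8 lanes
vl = min(AVL, VLMAX) = min(6, 8) = 6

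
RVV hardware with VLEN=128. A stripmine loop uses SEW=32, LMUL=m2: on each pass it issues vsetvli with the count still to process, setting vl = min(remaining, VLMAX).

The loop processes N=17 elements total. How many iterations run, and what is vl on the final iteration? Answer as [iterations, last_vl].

lanes per group: 128·2/32 = 8
17 elements at 8/iter → 3 passes, remainder 1 on the last

[iterations, last_vl] = [3, 1]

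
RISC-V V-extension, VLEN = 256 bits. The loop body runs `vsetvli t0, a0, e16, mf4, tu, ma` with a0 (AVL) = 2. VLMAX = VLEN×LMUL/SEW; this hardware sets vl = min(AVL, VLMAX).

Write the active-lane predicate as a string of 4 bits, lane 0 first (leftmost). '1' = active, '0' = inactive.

VLMAX = VLEN×LMUL/SEW = 256×1/4/16 = 4
vl = min(AVL, VLMAX) = min(2, 4) = 2
bits (lane 0 leftmost): 1100

predicate = 1100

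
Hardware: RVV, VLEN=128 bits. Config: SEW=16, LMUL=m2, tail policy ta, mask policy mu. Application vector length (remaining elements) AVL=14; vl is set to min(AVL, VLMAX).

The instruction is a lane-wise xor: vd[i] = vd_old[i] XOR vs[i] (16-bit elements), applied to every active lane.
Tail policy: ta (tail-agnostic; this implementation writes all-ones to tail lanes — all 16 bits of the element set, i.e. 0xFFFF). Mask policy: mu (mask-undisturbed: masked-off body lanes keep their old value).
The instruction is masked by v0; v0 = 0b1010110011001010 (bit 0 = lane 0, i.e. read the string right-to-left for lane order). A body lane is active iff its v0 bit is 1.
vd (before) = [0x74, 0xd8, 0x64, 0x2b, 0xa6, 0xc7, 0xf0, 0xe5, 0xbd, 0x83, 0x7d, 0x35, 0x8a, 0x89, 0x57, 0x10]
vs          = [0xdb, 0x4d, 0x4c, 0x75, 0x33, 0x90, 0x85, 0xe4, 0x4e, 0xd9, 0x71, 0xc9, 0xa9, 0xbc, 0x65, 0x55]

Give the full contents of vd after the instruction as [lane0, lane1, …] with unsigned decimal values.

vd = [116, 149, 100, 94, 166, 199, 117, 1, 189, 131, 12, 252, 138, 53, 65535, 65535]

VLMAX = VLEN×LMUL/SEW = 128×2/16 = 16
AVL=14 ≤ VLMAX=16, so vl = 14
lane  0: mask-off/keep ⇒ 0x74
lane  1: xor(0xd8,0x4d) ⇒ 0x95
lane  2: mask-off/keep ⇒ 0x64
lane  3: xor(0x2b,0x75) ⇒ 0x5e
lane  4: mask-off/keep ⇒ 0xa6
lane  5: mask-off/keep ⇒ 0xc7
lane  6: xor(0xf0,0x85) ⇒ 0x75
lane  7: xor(0xe5,0xe4) ⇒ 0x01
lane  8: mask-off/keep ⇒ 0xbd
lane  9: mask-off/keep ⇒ 0x83
lane 10: xor(0x7d,0x71) ⇒ 0x0c
lane 11: xor(0x35,0xc9) ⇒ 0xfc
lane 12: mask-off/keep ⇒ 0x8a
lane 13: xor(0x89,0xbc) ⇒ 0x35
lane 14: tail/ones ⇒ 0xffff
lane 15: tail/ones ⇒ 0xffff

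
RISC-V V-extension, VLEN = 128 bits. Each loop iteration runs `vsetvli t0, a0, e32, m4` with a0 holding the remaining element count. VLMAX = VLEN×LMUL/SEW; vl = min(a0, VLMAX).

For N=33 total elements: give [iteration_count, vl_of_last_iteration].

[iterations, last_vl] = [3, 1]

lanes per group: 128·4/32 = 16
N=33: ⌈33/16⌉ = 3 iters; last vl = 33 − 2×16 = 1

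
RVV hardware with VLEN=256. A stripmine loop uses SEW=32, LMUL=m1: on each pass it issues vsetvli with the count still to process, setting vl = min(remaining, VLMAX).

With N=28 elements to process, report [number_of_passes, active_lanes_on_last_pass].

[iterations, last_vl] = [4, 4]

lanes per group: 256·1/32 = 8
N=28: ⌈28/8⌉ = 4 iters; last vl = 28 − 3×8 = 4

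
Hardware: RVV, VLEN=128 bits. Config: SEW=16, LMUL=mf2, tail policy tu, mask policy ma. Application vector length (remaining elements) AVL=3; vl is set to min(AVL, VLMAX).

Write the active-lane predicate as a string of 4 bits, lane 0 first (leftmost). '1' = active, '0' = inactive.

lanes per group: 128·1/2/16 = 4
AVL=3 ≤ VLMAX=4, so vl = 3
bits (lane 0 leftmost): 1110

predicate = 1110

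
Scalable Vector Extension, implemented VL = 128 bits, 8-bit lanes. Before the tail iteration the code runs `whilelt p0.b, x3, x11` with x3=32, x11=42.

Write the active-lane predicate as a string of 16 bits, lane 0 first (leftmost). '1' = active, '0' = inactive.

lane count: 128 div 8 = 16
p0[j] = (32+j < 42); true for j=0..9 → 10 lanes set
bits (lane 0 leftmost): 1111111111000000

predicate = 1111111111000000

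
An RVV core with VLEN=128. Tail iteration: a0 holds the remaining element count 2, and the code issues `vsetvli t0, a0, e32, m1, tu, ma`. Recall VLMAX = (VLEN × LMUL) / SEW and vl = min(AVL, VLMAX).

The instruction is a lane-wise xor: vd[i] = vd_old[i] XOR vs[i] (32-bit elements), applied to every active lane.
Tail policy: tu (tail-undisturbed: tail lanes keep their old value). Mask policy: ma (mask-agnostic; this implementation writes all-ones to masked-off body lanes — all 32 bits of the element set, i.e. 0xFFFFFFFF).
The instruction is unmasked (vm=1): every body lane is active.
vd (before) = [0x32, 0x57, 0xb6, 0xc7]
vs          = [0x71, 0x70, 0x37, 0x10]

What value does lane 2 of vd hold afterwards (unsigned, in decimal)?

VLMAX = VLEN×LMUL/SEW = 128×1/32 = 4
vl = min(AVL, VLMAX) = min(2, 4) = 2
  i=0: xor(0x32,0x71) → 67
  i=1: xor(0x57,0x70) → 39
  i=2: tail/keep → 182
  i=3: tail/keep → 199

vd[2] = 182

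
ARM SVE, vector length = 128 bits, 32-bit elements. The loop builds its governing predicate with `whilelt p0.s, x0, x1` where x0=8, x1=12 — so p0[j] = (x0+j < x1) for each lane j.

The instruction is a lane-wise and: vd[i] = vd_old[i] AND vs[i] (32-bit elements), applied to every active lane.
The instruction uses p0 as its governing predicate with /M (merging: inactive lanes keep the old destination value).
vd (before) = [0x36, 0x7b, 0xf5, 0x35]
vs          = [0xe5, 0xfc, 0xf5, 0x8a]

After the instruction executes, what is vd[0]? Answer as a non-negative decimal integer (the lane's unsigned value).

vd[0] = 36

lane count: 128 div 32 = 4
whilelt: lane j active iff 8+j < 12 → j < 4 → 4 active
  i=0: and(0x36,0xe5) → 36
  i=1: and(0x7b,0xfc) → 120
  i=2: and(0xf5,0xf5) → 245
  i=3: and(0x35,0x8a) → 0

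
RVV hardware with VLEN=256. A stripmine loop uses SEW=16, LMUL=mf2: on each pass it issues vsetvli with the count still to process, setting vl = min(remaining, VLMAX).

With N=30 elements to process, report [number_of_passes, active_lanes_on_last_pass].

lanes per group: 256·1/2/16 = 8
N=30: ⌈30/8⌉ = 4 iters; last vl = 30 − 3×8 = 6

[iterations, last_vl] = [4, 6]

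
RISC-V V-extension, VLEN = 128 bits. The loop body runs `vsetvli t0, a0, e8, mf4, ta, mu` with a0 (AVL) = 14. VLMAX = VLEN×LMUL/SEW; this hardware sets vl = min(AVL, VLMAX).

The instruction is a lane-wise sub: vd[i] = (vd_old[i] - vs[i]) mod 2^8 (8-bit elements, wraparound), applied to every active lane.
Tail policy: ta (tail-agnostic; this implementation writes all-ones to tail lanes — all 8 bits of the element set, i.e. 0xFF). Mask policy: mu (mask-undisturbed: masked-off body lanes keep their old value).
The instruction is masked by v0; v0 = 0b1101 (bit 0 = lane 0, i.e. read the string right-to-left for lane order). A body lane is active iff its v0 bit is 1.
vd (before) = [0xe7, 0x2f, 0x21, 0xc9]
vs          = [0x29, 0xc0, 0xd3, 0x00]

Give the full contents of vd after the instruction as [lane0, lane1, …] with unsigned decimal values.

VLMAX = (128 × 1/4) / 8 = 4 lanes
vl ← min(14, 4) = 4
lane  0: sub(0xe7,0x29) ⇒ 0xbe
lane  1: mask-off/keep ⇒ 0x2f
lane  2: sub(0x21,0xd3) ⇒ 0x4e
lane  3: sub(0xc9,0x00) ⇒ 0xc9

vd = [190, 47, 78, 201]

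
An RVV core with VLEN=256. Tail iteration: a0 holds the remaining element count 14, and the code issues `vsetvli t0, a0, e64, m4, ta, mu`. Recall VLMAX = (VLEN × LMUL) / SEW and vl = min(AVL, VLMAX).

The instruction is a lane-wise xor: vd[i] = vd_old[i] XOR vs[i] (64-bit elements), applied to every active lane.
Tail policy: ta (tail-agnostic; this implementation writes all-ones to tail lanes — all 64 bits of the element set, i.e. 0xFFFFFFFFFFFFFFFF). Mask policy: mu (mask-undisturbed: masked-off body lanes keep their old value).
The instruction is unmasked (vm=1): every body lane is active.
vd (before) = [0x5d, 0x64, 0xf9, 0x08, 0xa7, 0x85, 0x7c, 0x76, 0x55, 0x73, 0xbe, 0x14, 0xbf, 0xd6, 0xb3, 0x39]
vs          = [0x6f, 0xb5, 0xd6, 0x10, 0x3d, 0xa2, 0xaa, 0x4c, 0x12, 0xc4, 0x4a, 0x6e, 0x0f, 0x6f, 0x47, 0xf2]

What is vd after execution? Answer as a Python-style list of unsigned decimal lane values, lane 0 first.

vd = [50, 209, 47, 24, 154, 39, 214, 58, 71, 183, 244, 122, 176, 185, 18446744073709551615, 18446744073709551615]

VLMAX = VLEN×LMUL/SEW = 256×4/64 = 16
vl = min(AVL, VLMAX) = min(14, 16) = 14
  i=0: xor(0x5d,0x6f) → 50
  i=1: xor(0x64,0xb5) → 209
  i=2: xor(0xf9,0xd6) → 47
  i=3: xor(0x08,0x10) → 24
  i=4: xor(0xa7,0x3d) → 154
  i=5: xor(0x85,0xa2) → 39
  i=6: xor(0x7c,0xaa) → 214
  i=7: xor(0x76,0x4c) → 58
  i=8: xor(0x55,0x12) → 71
  i=9: xor(0x73,0xc4) → 183
  i=10: xor(0xbe,0x4a) → 244
  i=11: xor(0x14,0x6e) → 122
  i=12: xor(0xbf,0x0f) → 176
  i=13: xor(0xd6,0x6f) → 185
  i=14: tail/ones → 18446744073709551615
  i=15: tail/ones → 18446744073709551615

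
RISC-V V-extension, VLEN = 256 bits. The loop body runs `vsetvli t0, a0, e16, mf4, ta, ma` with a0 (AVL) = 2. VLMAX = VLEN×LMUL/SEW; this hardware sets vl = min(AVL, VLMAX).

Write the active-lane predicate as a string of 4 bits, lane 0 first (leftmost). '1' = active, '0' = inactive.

predicate = 1100

VLMAX = (256 × 1/4) / 16 = 4 lanes
vl ← min(2, 4) = 2
bits (lane 0 leftmost): 1100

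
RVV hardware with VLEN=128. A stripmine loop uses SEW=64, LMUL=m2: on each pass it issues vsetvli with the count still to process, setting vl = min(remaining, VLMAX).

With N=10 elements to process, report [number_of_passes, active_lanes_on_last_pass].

[iterations, last_vl] = [3, 2]

VLMAX = (128 × 2) / 64 = 4 lanes
10 elements at 4/iter → 3 passes, remainder 2 on the last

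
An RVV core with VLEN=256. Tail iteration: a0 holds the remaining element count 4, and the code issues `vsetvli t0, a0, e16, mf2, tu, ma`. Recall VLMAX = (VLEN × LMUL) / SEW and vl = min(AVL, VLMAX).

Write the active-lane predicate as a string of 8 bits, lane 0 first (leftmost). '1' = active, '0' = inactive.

lanes per group: 256·1/2/16 = 8
vl ← min(4, 8) = 4
bits (lane 0 leftmost): 11110000

predicate = 11110000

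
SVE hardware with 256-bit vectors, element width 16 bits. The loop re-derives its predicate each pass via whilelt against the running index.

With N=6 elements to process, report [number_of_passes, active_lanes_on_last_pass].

256-bit reg / 16-bit elem → 16 lanes
N=6: ⌈6/16⌉ = 1 iters; last vl = 6 − 0×16 = 6

[iterations, last_vl] = [1, 6]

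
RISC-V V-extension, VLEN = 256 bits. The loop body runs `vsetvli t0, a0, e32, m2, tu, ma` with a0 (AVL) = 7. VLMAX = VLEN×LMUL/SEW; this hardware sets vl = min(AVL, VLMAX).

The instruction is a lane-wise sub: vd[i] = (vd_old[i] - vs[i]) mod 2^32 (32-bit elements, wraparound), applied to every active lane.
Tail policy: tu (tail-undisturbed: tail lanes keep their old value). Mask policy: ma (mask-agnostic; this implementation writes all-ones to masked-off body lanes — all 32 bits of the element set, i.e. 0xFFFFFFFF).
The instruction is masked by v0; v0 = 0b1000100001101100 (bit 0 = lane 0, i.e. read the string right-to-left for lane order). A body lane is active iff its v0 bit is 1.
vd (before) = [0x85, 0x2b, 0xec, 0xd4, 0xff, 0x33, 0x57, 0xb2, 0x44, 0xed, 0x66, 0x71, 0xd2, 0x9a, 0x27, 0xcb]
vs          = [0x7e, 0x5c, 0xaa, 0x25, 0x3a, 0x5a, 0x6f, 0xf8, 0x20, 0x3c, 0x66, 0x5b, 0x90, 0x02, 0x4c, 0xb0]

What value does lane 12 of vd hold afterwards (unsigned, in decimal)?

vd[12] = 210

VLMAX = (256 × 2) / 32 = 16 lanes
AVL=7 ≤ VLMAX=16, so vl = 7
  i=0: mask-off/ones → 4294967295
  i=1: mask-off/ones → 4294967295
  i=2: sub(0xec,0xaa) → 66
  i=3: sub(0xd4,0x25) → 175
  i=4: mask-off/ones → 4294967295
  i=5: sub(0x33,0x5a) → 4294967257
  i=6: sub(0x57,0x6f) → 4294967272
  i=7: tail/keep → 178
  i=8: tail/keep → 68
  i=9: tail/keep → 237
  i=10: tail/keep → 102
  i=11: tail/keep → 113
  i=12: tail/keep → 210
  i=13: tail/keep → 154
  i=14: tail/keep → 39
  i=15: tail/keep → 203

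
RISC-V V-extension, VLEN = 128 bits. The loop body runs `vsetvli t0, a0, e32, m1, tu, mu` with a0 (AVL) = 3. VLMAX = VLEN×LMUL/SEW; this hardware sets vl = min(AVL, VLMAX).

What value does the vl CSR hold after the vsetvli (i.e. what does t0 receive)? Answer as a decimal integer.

VLMAX = (128 × 1) / 32 = 4 lanes
vl = min(AVL, VLMAX) = min(3, 4) = 3

vl = 3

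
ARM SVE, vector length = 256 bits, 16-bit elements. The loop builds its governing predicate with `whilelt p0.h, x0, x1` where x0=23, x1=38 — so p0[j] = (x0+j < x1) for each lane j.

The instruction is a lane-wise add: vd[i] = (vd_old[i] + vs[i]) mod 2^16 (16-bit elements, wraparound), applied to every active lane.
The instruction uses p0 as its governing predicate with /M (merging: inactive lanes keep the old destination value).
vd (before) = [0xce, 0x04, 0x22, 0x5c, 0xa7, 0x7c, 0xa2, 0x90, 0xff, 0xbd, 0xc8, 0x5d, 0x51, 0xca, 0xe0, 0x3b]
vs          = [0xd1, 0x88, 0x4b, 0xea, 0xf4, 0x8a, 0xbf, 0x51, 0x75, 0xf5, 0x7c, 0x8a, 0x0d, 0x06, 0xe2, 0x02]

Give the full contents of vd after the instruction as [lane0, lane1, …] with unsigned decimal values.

vd = [415, 140, 109, 326, 411, 262, 353, 225, 372, 434, 324, 231, 94, 208, 450, 59]

lane count: 256 div 16 = 16
active while 23+j < 38, i.e. j ∈ [0,15) capped at 16 ⇒ 15
vd[0] add(0xce,0xd1) -> 0x19f
vd[1] add(0x04,0x88) -> 0x8c
vd[2] add(0x22,0x4b) -> 0x6d
vd[3] add(0x5c,0xea) -> 0x146
vd[4] add(0xa7,0xf4) -> 0x19b
vd[5] add(0x7c,0x8a) -> 0x106
vd[6] add(0xa2,0xbf) -> 0x161
vd[7] add(0x90,0x51) -> 0xe1
vd[8] add(0xff,0x75) -> 0x174
vd[9] add(0xbd,0xf5) -> 0x1b2
vd[10] add(0xc8,0x7c) -> 0x144
vd[11] add(0x5d,0x8a) -> 0xe7
vd[12] add(0x51,0x0d) -> 0x5e
vd[13] add(0xca,0x06) -> 0xd0
vd[14] add(0xe0,0xe2) -> 0x1c2
vd[15] tail/keep -> 0x3b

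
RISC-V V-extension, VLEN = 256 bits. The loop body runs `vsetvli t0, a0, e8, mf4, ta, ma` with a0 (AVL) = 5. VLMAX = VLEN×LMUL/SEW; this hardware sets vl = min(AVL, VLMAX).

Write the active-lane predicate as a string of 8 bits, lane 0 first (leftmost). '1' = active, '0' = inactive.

lanes per group: 256·1/4/8 = 8
vl = min(AVL, VLMAX) = min(5, 8) = 5
bits (lane 0 leftmost): 11111000

predicate = 11111000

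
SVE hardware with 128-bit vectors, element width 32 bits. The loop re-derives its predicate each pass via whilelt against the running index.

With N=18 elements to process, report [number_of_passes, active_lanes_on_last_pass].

register lanes = 128/32 = 4
N=18: ⌈18/4⌉ = 5 iters; last vl = 18 − 4×4 = 2

[iterations, last_vl] = [5, 2]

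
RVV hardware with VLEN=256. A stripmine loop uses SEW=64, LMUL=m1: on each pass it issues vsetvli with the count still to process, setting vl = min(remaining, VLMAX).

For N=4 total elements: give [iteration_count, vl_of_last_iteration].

[iterations, last_vl] = [1, 4]

VLMAX = VLEN×LMUL/SEW = 256×1/64 = 4
4 elements at 4/iter → 1 passes, remainder 4 on the last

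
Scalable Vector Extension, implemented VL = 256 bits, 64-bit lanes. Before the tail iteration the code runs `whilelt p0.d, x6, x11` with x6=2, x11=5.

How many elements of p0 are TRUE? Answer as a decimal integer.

vl = 3

register lanes = 256/64 = 4
active while 2+j < 5, i.e. j ∈ [0,3) capped at 4 ⇒ 3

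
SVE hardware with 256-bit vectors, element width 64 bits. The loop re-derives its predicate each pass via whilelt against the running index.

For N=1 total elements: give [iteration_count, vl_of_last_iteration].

[iterations, last_vl] = [1, 1]

register lanes = 256/64 = 4
iterations = ceil(1/4) = 1; final-pass vl = 1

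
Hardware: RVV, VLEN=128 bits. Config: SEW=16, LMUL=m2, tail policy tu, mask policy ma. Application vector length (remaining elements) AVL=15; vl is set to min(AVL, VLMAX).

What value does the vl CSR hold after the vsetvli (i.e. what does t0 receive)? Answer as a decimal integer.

lanes per group: 128·2/16 = 16
vl ← min(15, 16) = 15

vl = 15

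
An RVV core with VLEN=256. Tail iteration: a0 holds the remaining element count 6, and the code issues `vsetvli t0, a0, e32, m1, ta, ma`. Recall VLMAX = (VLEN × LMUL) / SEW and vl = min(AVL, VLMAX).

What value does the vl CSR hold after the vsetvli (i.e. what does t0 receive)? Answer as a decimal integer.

VLMAX = VLEN×LMUL/SEW = 256×1/32 = 8
vl = min(AVL, VLMAX) = min(6, 8) = 6

vl = 6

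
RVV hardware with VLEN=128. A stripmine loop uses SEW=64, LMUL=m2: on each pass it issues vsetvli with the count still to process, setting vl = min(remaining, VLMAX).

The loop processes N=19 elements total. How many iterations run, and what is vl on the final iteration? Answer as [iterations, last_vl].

[iterations, last_vl] = [5, 3]

VLMAX = (128 × 2) / 64 = 4 lanes
N=19: ⌈19/4⌉ = 5 iters; last vl = 19 − 4×4 = 3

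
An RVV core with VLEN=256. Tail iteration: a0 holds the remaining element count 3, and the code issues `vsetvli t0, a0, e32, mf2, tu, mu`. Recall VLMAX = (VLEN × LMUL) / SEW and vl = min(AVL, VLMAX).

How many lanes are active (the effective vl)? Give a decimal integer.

vl = 3

lanes per group: 256·1/2/32 = 4
vl ← min(3, 4) = 3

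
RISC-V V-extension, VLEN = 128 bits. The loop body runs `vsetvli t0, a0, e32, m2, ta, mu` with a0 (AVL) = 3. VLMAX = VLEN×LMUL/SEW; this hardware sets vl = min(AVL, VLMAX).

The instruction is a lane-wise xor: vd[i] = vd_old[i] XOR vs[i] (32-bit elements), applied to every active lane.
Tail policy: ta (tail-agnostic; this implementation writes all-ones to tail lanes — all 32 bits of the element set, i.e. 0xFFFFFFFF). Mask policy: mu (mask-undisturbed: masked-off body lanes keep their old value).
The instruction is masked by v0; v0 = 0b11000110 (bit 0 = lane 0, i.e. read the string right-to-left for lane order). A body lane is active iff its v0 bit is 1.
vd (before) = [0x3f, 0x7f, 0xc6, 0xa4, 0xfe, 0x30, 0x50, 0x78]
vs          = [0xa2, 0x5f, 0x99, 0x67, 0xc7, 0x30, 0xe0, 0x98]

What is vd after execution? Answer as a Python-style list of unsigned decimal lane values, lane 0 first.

VLMAX = (128 × 2) / 32 = 8 lanes
vl = min(AVL, VLMAX) = min(3, 8) = 3
[0] mask-off/keep = 0x3f
[1] xor(0x7f,0x5f) = 0x20
[2] xor(0xc6,0x99) = 0x5f
[3] tail/ones = 0xffffffff
[4] tail/ones = 0xffffffff
[5] tail/ones = 0xffffffff
[6] tail/ones = 0xffffffff
[7] tail/ones = 0xffffffff

vd = [63, 32, 95, 4294967295, 4294967295, 4294967295, 4294967295, 4294967295]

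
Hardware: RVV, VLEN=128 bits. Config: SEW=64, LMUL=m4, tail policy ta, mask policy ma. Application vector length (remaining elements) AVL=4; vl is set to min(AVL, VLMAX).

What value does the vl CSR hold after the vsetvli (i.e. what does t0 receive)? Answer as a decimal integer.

vl = 4

VLMAX = VLEN×LMUL/SEW = 128×4/64 = 8
vl = min(AVL, VLMAX) = min(4, 8) = 4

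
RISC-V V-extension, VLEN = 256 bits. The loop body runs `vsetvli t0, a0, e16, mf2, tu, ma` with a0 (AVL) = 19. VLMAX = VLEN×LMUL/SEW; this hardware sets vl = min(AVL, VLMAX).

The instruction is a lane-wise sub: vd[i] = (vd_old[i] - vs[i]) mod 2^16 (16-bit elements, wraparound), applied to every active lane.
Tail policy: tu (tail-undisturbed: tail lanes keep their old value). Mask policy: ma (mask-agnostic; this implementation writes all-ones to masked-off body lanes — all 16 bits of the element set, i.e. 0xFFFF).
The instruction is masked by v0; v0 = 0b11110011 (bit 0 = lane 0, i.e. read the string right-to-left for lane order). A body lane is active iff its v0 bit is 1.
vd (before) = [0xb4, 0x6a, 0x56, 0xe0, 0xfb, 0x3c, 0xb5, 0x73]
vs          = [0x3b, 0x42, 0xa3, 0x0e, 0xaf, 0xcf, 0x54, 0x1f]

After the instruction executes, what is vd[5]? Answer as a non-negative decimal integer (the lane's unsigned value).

VLMAX = VLEN×LMUL/SEW = 256×1/2/16 = 8
vl ← min(19, 8) = 8
[0] sub(0xb4,0x3b) = 0x79
[1] sub(0x6a,0x42) = 0x28
[2] mask-off/ones = 0xffff
[3] mask-off/ones = 0xffff
[4] sub(0xfb,0xaf) = 0x4c
[5] sub(0x3c,0xcf) = 0xff6d
[6] sub(0xb5,0x54) = 0x61
[7] sub(0x73,0x1f) = 0x54

vd[5] = 65389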